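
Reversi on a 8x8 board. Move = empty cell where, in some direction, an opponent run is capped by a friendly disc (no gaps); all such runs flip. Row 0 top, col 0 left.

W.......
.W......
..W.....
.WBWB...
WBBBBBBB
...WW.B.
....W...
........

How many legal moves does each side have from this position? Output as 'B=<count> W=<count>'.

-- B to move --
(0,1): no bracket -> illegal
(0,2): no bracket -> illegal
(1,0): no bracket -> illegal
(1,2): flips 1 -> legal
(1,3): no bracket -> illegal
(2,0): flips 1 -> legal
(2,1): flips 1 -> legal
(2,3): flips 1 -> legal
(2,4): flips 1 -> legal
(3,0): flips 1 -> legal
(5,0): no bracket -> illegal
(5,1): no bracket -> illegal
(5,2): no bracket -> illegal
(5,5): no bracket -> illegal
(6,2): flips 1 -> legal
(6,3): flips 2 -> legal
(6,5): flips 1 -> legal
(7,3): no bracket -> illegal
(7,4): flips 2 -> legal
(7,5): flips 2 -> legal
B mobility = 11
-- W to move --
(2,1): flips 2 -> legal
(2,3): no bracket -> illegal
(2,4): flips 2 -> legal
(2,5): no bracket -> illegal
(3,0): no bracket -> illegal
(3,5): flips 2 -> legal
(3,6): flips 1 -> legal
(3,7): no bracket -> illegal
(5,0): no bracket -> illegal
(5,1): flips 2 -> legal
(5,2): flips 2 -> legal
(5,5): flips 1 -> legal
(5,7): no bracket -> illegal
(6,5): no bracket -> illegal
(6,6): no bracket -> illegal
(6,7): no bracket -> illegal
W mobility = 7

Answer: B=11 W=7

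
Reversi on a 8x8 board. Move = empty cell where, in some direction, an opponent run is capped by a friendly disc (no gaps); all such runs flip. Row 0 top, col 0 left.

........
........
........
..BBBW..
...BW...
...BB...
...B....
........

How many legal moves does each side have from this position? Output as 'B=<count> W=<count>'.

Answer: B=4 W=6

Derivation:
-- B to move --
(2,4): no bracket -> illegal
(2,5): no bracket -> illegal
(2,6): flips 2 -> legal
(3,6): flips 1 -> legal
(4,5): flips 1 -> legal
(4,6): no bracket -> illegal
(5,5): flips 1 -> legal
B mobility = 4
-- W to move --
(2,1): no bracket -> illegal
(2,2): flips 1 -> legal
(2,3): no bracket -> illegal
(2,4): flips 1 -> legal
(2,5): no bracket -> illegal
(3,1): flips 3 -> legal
(4,1): no bracket -> illegal
(4,2): flips 1 -> legal
(4,5): no bracket -> illegal
(5,2): no bracket -> illegal
(5,5): no bracket -> illegal
(6,2): flips 1 -> legal
(6,4): flips 1 -> legal
(6,5): no bracket -> illegal
(7,2): no bracket -> illegal
(7,3): no bracket -> illegal
(7,4): no bracket -> illegal
W mobility = 6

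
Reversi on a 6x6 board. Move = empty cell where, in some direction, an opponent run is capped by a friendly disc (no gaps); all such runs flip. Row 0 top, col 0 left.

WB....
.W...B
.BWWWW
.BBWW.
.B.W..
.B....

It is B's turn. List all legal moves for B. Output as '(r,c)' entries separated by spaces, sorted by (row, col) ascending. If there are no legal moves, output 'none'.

Answer: (1,2) (1,3) (1,4) (3,5) (4,2) (5,4)

Derivation:
(0,2): no bracket -> illegal
(1,0): no bracket -> illegal
(1,2): flips 1 -> legal
(1,3): flips 1 -> legal
(1,4): flips 1 -> legal
(2,0): no bracket -> illegal
(3,5): flips 3 -> legal
(4,2): flips 2 -> legal
(4,4): no bracket -> illegal
(4,5): no bracket -> illegal
(5,2): no bracket -> illegal
(5,3): no bracket -> illegal
(5,4): flips 1 -> legal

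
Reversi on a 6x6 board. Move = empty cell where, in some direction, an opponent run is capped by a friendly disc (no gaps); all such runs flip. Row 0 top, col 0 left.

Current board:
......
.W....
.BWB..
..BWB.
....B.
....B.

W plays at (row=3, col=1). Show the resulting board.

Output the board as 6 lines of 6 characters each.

Place W at (3,1); scan 8 dirs for brackets.
Dir NW: first cell '.' (not opp) -> no flip
Dir N: opp run (2,1) capped by W -> flip
Dir NE: first cell 'W' (not opp) -> no flip
Dir W: first cell '.' (not opp) -> no flip
Dir E: opp run (3,2) capped by W -> flip
Dir SW: first cell '.' (not opp) -> no flip
Dir S: first cell '.' (not opp) -> no flip
Dir SE: first cell '.' (not opp) -> no flip
All flips: (2,1) (3,2)

Answer: ......
.W....
.WWB..
.WWWB.
....B.
....B.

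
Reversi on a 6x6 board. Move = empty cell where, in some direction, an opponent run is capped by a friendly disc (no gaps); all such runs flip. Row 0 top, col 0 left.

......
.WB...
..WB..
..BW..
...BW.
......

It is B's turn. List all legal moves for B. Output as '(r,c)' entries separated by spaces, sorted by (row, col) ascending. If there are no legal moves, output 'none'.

Answer: (1,0) (2,1) (3,4) (4,5)

Derivation:
(0,0): no bracket -> illegal
(0,1): no bracket -> illegal
(0,2): no bracket -> illegal
(1,0): flips 1 -> legal
(1,3): no bracket -> illegal
(2,0): no bracket -> illegal
(2,1): flips 1 -> legal
(2,4): no bracket -> illegal
(3,1): no bracket -> illegal
(3,4): flips 1 -> legal
(3,5): no bracket -> illegal
(4,2): no bracket -> illegal
(4,5): flips 1 -> legal
(5,3): no bracket -> illegal
(5,4): no bracket -> illegal
(5,5): no bracket -> illegal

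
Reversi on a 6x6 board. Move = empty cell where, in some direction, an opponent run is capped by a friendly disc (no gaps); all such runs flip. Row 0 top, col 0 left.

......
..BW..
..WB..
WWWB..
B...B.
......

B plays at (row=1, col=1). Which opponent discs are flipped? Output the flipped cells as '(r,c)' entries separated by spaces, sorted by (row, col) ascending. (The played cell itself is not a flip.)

Answer: (2,2)

Derivation:
Dir NW: first cell '.' (not opp) -> no flip
Dir N: first cell '.' (not opp) -> no flip
Dir NE: first cell '.' (not opp) -> no flip
Dir W: first cell '.' (not opp) -> no flip
Dir E: first cell 'B' (not opp) -> no flip
Dir SW: first cell '.' (not opp) -> no flip
Dir S: first cell '.' (not opp) -> no flip
Dir SE: opp run (2,2) capped by B -> flip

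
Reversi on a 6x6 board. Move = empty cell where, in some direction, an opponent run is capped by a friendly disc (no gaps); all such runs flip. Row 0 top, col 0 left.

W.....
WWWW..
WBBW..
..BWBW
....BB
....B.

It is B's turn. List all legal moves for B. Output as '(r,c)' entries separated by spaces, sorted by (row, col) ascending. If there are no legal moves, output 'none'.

(0,1): flips 3 -> legal
(0,2): flips 1 -> legal
(0,3): flips 1 -> legal
(0,4): flips 1 -> legal
(1,4): flips 1 -> legal
(2,4): flips 1 -> legal
(2,5): flips 1 -> legal
(3,0): no bracket -> illegal
(3,1): no bracket -> illegal
(4,2): no bracket -> illegal
(4,3): no bracket -> illegal

Answer: (0,1) (0,2) (0,3) (0,4) (1,4) (2,4) (2,5)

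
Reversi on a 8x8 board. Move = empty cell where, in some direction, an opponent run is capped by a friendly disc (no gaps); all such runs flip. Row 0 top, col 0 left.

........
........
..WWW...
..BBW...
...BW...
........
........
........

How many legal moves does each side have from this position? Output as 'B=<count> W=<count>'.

-- B to move --
(1,1): flips 1 -> legal
(1,2): flips 1 -> legal
(1,3): flips 1 -> legal
(1,4): flips 1 -> legal
(1,5): flips 1 -> legal
(2,1): no bracket -> illegal
(2,5): flips 1 -> legal
(3,1): no bracket -> illegal
(3,5): flips 1 -> legal
(4,5): flips 1 -> legal
(5,3): no bracket -> illegal
(5,4): no bracket -> illegal
(5,5): flips 1 -> legal
B mobility = 9
-- W to move --
(2,1): no bracket -> illegal
(3,1): flips 2 -> legal
(4,1): flips 1 -> legal
(4,2): flips 3 -> legal
(5,2): flips 1 -> legal
(5,3): flips 2 -> legal
(5,4): no bracket -> illegal
W mobility = 5

Answer: B=9 W=5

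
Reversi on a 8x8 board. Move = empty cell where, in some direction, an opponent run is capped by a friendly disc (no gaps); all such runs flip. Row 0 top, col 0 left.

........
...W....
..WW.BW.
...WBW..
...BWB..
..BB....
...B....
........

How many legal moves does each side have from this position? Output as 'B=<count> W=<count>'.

Answer: B=7 W=8

Derivation:
-- B to move --
(0,2): no bracket -> illegal
(0,3): flips 3 -> legal
(0,4): no bracket -> illegal
(1,1): no bracket -> illegal
(1,2): flips 1 -> legal
(1,4): no bracket -> illegal
(1,5): no bracket -> illegal
(1,6): no bracket -> illegal
(1,7): flips 3 -> legal
(2,1): no bracket -> illegal
(2,4): no bracket -> illegal
(2,7): flips 1 -> legal
(3,1): no bracket -> illegal
(3,2): flips 1 -> legal
(3,6): flips 1 -> legal
(3,7): no bracket -> illegal
(4,2): no bracket -> illegal
(4,6): no bracket -> illegal
(5,4): flips 1 -> legal
(5,5): no bracket -> illegal
B mobility = 7
-- W to move --
(1,4): no bracket -> illegal
(1,5): flips 1 -> legal
(1,6): no bracket -> illegal
(2,4): flips 2 -> legal
(3,2): no bracket -> illegal
(3,6): no bracket -> illegal
(4,1): no bracket -> illegal
(4,2): flips 1 -> legal
(4,6): flips 1 -> legal
(5,1): no bracket -> illegal
(5,4): no bracket -> illegal
(5,5): flips 1 -> legal
(5,6): flips 2 -> legal
(6,1): no bracket -> illegal
(6,2): flips 1 -> legal
(6,4): no bracket -> illegal
(7,2): no bracket -> illegal
(7,3): flips 3 -> legal
(7,4): no bracket -> illegal
W mobility = 8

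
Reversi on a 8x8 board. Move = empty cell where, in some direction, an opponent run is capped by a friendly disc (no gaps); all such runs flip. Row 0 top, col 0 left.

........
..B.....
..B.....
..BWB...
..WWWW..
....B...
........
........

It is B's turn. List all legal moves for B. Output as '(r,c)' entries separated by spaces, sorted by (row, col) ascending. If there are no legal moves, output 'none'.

Answer: (3,6) (5,2) (5,5) (5,6)

Derivation:
(2,3): no bracket -> illegal
(2,4): no bracket -> illegal
(3,1): no bracket -> illegal
(3,5): no bracket -> illegal
(3,6): flips 1 -> legal
(4,1): no bracket -> illegal
(4,6): no bracket -> illegal
(5,1): no bracket -> illegal
(5,2): flips 2 -> legal
(5,3): no bracket -> illegal
(5,5): flips 2 -> legal
(5,6): flips 1 -> legal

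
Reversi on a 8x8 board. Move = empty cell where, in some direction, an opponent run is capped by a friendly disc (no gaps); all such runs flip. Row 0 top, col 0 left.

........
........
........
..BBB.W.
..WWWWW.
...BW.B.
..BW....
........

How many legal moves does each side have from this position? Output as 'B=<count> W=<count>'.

-- B to move --
(2,5): no bracket -> illegal
(2,6): flips 2 -> legal
(2,7): no bracket -> illegal
(3,1): flips 1 -> legal
(3,5): flips 1 -> legal
(3,7): no bracket -> illegal
(4,1): no bracket -> illegal
(4,7): no bracket -> illegal
(5,1): flips 1 -> legal
(5,2): flips 2 -> legal
(5,5): flips 2 -> legal
(5,7): no bracket -> illegal
(6,4): flips 3 -> legal
(6,5): flips 2 -> legal
(7,2): no bracket -> illegal
(7,3): flips 1 -> legal
(7,4): no bracket -> illegal
B mobility = 9
-- W to move --
(2,1): flips 1 -> legal
(2,2): flips 2 -> legal
(2,3): flips 2 -> legal
(2,4): flips 2 -> legal
(2,5): flips 1 -> legal
(3,1): no bracket -> illegal
(3,5): no bracket -> illegal
(4,1): no bracket -> illegal
(4,7): no bracket -> illegal
(5,1): no bracket -> illegal
(5,2): flips 1 -> legal
(5,5): no bracket -> illegal
(5,7): no bracket -> illegal
(6,1): flips 1 -> legal
(6,4): flips 1 -> legal
(6,5): no bracket -> illegal
(6,6): flips 1 -> legal
(6,7): flips 1 -> legal
(7,1): flips 2 -> legal
(7,2): no bracket -> illegal
(7,3): no bracket -> illegal
W mobility = 11

Answer: B=9 W=11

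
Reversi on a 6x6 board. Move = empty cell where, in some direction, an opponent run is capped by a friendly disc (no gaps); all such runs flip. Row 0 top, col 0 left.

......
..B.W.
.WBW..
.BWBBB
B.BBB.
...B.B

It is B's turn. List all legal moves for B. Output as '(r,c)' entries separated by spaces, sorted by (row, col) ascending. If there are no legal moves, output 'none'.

(0,3): no bracket -> illegal
(0,4): no bracket -> illegal
(0,5): no bracket -> illegal
(1,0): flips 2 -> legal
(1,1): flips 1 -> legal
(1,3): flips 1 -> legal
(1,5): no bracket -> illegal
(2,0): flips 1 -> legal
(2,4): flips 1 -> legal
(2,5): no bracket -> illegal
(3,0): flips 1 -> legal
(4,1): no bracket -> illegal

Answer: (1,0) (1,1) (1,3) (2,0) (2,4) (3,0)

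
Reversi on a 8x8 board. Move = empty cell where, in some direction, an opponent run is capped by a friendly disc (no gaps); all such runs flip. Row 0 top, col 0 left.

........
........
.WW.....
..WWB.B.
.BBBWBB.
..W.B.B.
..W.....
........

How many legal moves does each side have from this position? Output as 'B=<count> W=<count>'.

-- B to move --
(1,0): flips 2 -> legal
(1,1): no bracket -> illegal
(1,2): flips 2 -> legal
(1,3): no bracket -> illegal
(2,0): no bracket -> illegal
(2,3): flips 2 -> legal
(2,4): flips 1 -> legal
(3,0): no bracket -> illegal
(3,1): flips 2 -> legal
(3,5): no bracket -> illegal
(5,1): no bracket -> illegal
(5,3): no bracket -> illegal
(5,5): no bracket -> illegal
(6,1): flips 1 -> legal
(6,3): flips 1 -> legal
(7,1): no bracket -> illegal
(7,2): flips 2 -> legal
(7,3): no bracket -> illegal
B mobility = 8
-- W to move --
(2,3): no bracket -> illegal
(2,4): flips 1 -> legal
(2,5): flips 2 -> legal
(2,6): no bracket -> illegal
(2,7): no bracket -> illegal
(3,0): flips 1 -> legal
(3,1): no bracket -> illegal
(3,5): flips 1 -> legal
(3,7): no bracket -> illegal
(4,0): flips 3 -> legal
(4,7): flips 2 -> legal
(5,0): flips 1 -> legal
(5,1): flips 1 -> legal
(5,3): flips 1 -> legal
(5,5): no bracket -> illegal
(5,7): no bracket -> illegal
(6,3): no bracket -> illegal
(6,4): flips 1 -> legal
(6,5): flips 2 -> legal
(6,6): no bracket -> illegal
(6,7): no bracket -> illegal
W mobility = 11

Answer: B=8 W=11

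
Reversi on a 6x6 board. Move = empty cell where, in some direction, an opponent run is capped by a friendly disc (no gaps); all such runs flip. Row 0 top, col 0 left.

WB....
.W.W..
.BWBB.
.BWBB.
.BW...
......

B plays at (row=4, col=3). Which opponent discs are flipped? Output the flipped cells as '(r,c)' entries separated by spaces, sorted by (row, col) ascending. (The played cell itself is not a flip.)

Answer: (3,2) (4,2)

Derivation:
Dir NW: opp run (3,2) capped by B -> flip
Dir N: first cell 'B' (not opp) -> no flip
Dir NE: first cell 'B' (not opp) -> no flip
Dir W: opp run (4,2) capped by B -> flip
Dir E: first cell '.' (not opp) -> no flip
Dir SW: first cell '.' (not opp) -> no flip
Dir S: first cell '.' (not opp) -> no flip
Dir SE: first cell '.' (not opp) -> no flip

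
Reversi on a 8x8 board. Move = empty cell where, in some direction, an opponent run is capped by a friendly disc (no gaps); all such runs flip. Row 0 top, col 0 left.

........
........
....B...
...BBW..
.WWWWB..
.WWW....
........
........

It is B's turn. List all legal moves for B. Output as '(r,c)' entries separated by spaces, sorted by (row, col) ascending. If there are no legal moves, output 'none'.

(2,5): flips 1 -> legal
(2,6): no bracket -> illegal
(3,0): no bracket -> illegal
(3,1): no bracket -> illegal
(3,2): no bracket -> illegal
(3,6): flips 1 -> legal
(4,0): flips 4 -> legal
(4,6): flips 1 -> legal
(5,0): no bracket -> illegal
(5,4): flips 1 -> legal
(5,5): flips 1 -> legal
(6,0): flips 2 -> legal
(6,1): flips 2 -> legal
(6,2): no bracket -> illegal
(6,3): flips 2 -> legal
(6,4): no bracket -> illegal

Answer: (2,5) (3,6) (4,0) (4,6) (5,4) (5,5) (6,0) (6,1) (6,3)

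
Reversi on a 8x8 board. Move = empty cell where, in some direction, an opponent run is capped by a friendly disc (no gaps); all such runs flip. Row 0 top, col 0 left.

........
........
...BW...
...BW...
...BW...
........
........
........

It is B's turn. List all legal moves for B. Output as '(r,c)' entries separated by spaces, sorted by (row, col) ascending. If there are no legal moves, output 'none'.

Answer: (1,5) (2,5) (3,5) (4,5) (5,5)

Derivation:
(1,3): no bracket -> illegal
(1,4): no bracket -> illegal
(1,5): flips 1 -> legal
(2,5): flips 2 -> legal
(3,5): flips 1 -> legal
(4,5): flips 2 -> legal
(5,3): no bracket -> illegal
(5,4): no bracket -> illegal
(5,5): flips 1 -> legal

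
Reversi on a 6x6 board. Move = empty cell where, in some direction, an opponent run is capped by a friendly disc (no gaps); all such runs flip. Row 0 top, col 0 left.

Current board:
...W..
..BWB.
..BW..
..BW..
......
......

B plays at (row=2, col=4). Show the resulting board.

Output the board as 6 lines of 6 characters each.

Answer: ...W..
..BWB.
..BBB.
..BW..
......
......

Derivation:
Place B at (2,4); scan 8 dirs for brackets.
Dir NW: opp run (1,3), next='.' -> no flip
Dir N: first cell 'B' (not opp) -> no flip
Dir NE: first cell '.' (not opp) -> no flip
Dir W: opp run (2,3) capped by B -> flip
Dir E: first cell '.' (not opp) -> no flip
Dir SW: opp run (3,3), next='.' -> no flip
Dir S: first cell '.' (not opp) -> no flip
Dir SE: first cell '.' (not opp) -> no flip
All flips: (2,3)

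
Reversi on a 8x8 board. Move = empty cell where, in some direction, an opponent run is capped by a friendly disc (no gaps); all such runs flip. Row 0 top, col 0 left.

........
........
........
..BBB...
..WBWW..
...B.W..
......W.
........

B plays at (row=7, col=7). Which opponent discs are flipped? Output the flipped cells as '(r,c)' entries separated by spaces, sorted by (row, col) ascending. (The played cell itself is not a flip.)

Answer: (4,4) (5,5) (6,6)

Derivation:
Dir NW: opp run (6,6) (5,5) (4,4) capped by B -> flip
Dir N: first cell '.' (not opp) -> no flip
Dir NE: edge -> no flip
Dir W: first cell '.' (not opp) -> no flip
Dir E: edge -> no flip
Dir SW: edge -> no flip
Dir S: edge -> no flip
Dir SE: edge -> no flip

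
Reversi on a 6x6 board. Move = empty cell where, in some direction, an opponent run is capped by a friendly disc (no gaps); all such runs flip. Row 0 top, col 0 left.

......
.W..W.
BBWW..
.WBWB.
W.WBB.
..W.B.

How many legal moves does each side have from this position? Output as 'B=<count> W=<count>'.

-- B to move --
(0,0): flips 3 -> legal
(0,1): flips 1 -> legal
(0,2): flips 1 -> legal
(0,3): no bracket -> illegal
(0,4): no bracket -> illegal
(0,5): flips 2 -> legal
(1,0): no bracket -> illegal
(1,2): flips 2 -> legal
(1,3): flips 2 -> legal
(1,5): no bracket -> illegal
(2,4): flips 2 -> legal
(2,5): no bracket -> illegal
(3,0): flips 1 -> legal
(4,1): flips 2 -> legal
(5,0): no bracket -> illegal
(5,1): no bracket -> illegal
(5,3): flips 2 -> legal
B mobility = 10
-- W to move --
(1,0): no bracket -> illegal
(1,2): no bracket -> illegal
(2,4): no bracket -> illegal
(2,5): flips 2 -> legal
(3,0): no bracket -> illegal
(3,5): flips 1 -> legal
(4,1): flips 1 -> legal
(4,5): flips 3 -> legal
(5,3): flips 1 -> legal
(5,5): flips 1 -> legal
W mobility = 6

Answer: B=10 W=6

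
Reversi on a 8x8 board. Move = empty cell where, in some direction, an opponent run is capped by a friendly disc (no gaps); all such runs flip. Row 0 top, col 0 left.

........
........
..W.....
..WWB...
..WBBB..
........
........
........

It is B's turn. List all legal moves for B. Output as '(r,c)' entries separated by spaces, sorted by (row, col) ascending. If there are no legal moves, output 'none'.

Answer: (1,1) (2,1) (2,3) (3,1) (4,1)

Derivation:
(1,1): flips 2 -> legal
(1,2): no bracket -> illegal
(1,3): no bracket -> illegal
(2,1): flips 1 -> legal
(2,3): flips 1 -> legal
(2,4): no bracket -> illegal
(3,1): flips 2 -> legal
(4,1): flips 1 -> legal
(5,1): no bracket -> illegal
(5,2): no bracket -> illegal
(5,3): no bracket -> illegal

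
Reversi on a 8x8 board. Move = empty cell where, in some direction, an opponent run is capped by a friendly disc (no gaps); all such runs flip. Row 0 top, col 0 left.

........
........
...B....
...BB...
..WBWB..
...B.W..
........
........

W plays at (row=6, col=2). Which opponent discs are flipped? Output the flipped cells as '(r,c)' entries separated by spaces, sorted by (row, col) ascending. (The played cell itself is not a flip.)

Answer: (5,3)

Derivation:
Dir NW: first cell '.' (not opp) -> no flip
Dir N: first cell '.' (not opp) -> no flip
Dir NE: opp run (5,3) capped by W -> flip
Dir W: first cell '.' (not opp) -> no flip
Dir E: first cell '.' (not opp) -> no flip
Dir SW: first cell '.' (not opp) -> no flip
Dir S: first cell '.' (not opp) -> no flip
Dir SE: first cell '.' (not opp) -> no flip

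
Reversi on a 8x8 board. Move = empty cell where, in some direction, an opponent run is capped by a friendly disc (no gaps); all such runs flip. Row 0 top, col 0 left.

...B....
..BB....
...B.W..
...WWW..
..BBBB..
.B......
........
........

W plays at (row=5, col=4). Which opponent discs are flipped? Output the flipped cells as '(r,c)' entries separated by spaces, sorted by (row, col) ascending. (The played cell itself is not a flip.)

Answer: (4,4)

Derivation:
Dir NW: opp run (4,3), next='.' -> no flip
Dir N: opp run (4,4) capped by W -> flip
Dir NE: opp run (4,5), next='.' -> no flip
Dir W: first cell '.' (not opp) -> no flip
Dir E: first cell '.' (not opp) -> no flip
Dir SW: first cell '.' (not opp) -> no flip
Dir S: first cell '.' (not opp) -> no flip
Dir SE: first cell '.' (not opp) -> no flip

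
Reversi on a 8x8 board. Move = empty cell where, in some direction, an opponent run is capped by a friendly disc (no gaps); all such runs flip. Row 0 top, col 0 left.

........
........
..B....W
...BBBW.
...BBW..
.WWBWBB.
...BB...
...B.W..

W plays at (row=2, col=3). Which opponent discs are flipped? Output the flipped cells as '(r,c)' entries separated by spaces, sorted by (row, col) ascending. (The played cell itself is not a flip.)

Answer: (3,4)

Derivation:
Dir NW: first cell '.' (not opp) -> no flip
Dir N: first cell '.' (not opp) -> no flip
Dir NE: first cell '.' (not opp) -> no flip
Dir W: opp run (2,2), next='.' -> no flip
Dir E: first cell '.' (not opp) -> no flip
Dir SW: first cell '.' (not opp) -> no flip
Dir S: opp run (3,3) (4,3) (5,3) (6,3) (7,3), next=edge -> no flip
Dir SE: opp run (3,4) capped by W -> flip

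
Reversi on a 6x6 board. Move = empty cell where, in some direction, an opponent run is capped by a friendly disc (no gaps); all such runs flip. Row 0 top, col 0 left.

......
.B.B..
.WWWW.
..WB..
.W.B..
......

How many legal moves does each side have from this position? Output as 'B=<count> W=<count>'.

-- B to move --
(1,0): flips 2 -> legal
(1,2): no bracket -> illegal
(1,4): no bracket -> illegal
(1,5): flips 1 -> legal
(2,0): no bracket -> illegal
(2,5): no bracket -> illegal
(3,0): no bracket -> illegal
(3,1): flips 3 -> legal
(3,4): no bracket -> illegal
(3,5): flips 1 -> legal
(4,0): no bracket -> illegal
(4,2): no bracket -> illegal
(5,0): no bracket -> illegal
(5,1): no bracket -> illegal
(5,2): no bracket -> illegal
B mobility = 4
-- W to move --
(0,0): flips 1 -> legal
(0,1): flips 1 -> legal
(0,2): flips 1 -> legal
(0,3): flips 1 -> legal
(0,4): flips 1 -> legal
(1,0): no bracket -> illegal
(1,2): no bracket -> illegal
(1,4): no bracket -> illegal
(2,0): no bracket -> illegal
(3,4): flips 1 -> legal
(4,2): flips 1 -> legal
(4,4): flips 1 -> legal
(5,2): no bracket -> illegal
(5,3): flips 2 -> legal
(5,4): flips 1 -> legal
W mobility = 10

Answer: B=4 W=10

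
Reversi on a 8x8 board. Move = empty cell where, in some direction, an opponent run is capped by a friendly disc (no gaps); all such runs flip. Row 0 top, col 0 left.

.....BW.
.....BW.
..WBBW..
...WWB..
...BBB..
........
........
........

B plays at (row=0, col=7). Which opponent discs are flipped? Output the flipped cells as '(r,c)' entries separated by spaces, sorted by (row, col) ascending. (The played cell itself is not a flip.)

Dir NW: edge -> no flip
Dir N: edge -> no flip
Dir NE: edge -> no flip
Dir W: opp run (0,6) capped by B -> flip
Dir E: edge -> no flip
Dir SW: opp run (1,6) (2,5) (3,4) capped by B -> flip
Dir S: first cell '.' (not opp) -> no flip
Dir SE: edge -> no flip

Answer: (0,6) (1,6) (2,5) (3,4)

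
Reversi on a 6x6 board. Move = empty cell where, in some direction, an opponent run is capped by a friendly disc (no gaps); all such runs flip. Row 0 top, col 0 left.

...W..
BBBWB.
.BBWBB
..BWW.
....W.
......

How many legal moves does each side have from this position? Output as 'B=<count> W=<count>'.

-- B to move --
(0,2): flips 1 -> legal
(0,4): flips 1 -> legal
(3,5): flips 2 -> legal
(4,2): flips 1 -> legal
(4,3): flips 1 -> legal
(4,5): flips 2 -> legal
(5,3): no bracket -> illegal
(5,4): flips 2 -> legal
(5,5): flips 2 -> legal
B mobility = 8
-- W to move --
(0,0): flips 2 -> legal
(0,1): flips 1 -> legal
(0,2): no bracket -> illegal
(0,4): flips 2 -> legal
(0,5): flips 1 -> legal
(1,5): flips 2 -> legal
(2,0): flips 2 -> legal
(3,0): flips 2 -> legal
(3,1): flips 2 -> legal
(3,5): flips 1 -> legal
(4,1): flips 1 -> legal
(4,2): no bracket -> illegal
(4,3): no bracket -> illegal
W mobility = 10

Answer: B=8 W=10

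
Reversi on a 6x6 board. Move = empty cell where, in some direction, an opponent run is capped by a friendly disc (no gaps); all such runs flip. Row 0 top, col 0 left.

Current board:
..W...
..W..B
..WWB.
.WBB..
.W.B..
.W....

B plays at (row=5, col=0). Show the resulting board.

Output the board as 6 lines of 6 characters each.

Place B at (5,0); scan 8 dirs for brackets.
Dir NW: edge -> no flip
Dir N: first cell '.' (not opp) -> no flip
Dir NE: opp run (4,1) capped by B -> flip
Dir W: edge -> no flip
Dir E: opp run (5,1), next='.' -> no flip
Dir SW: edge -> no flip
Dir S: edge -> no flip
Dir SE: edge -> no flip
All flips: (4,1)

Answer: ..W...
..W..B
..WWB.
.WBB..
.B.B..
BW....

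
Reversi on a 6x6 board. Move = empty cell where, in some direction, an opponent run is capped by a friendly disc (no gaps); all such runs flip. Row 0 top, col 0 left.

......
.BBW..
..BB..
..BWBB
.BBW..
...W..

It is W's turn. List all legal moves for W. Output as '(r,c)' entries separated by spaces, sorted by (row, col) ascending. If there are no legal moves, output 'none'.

Answer: (0,0) (1,0) (2,1) (2,5) (3,1) (4,0) (5,1)

Derivation:
(0,0): flips 2 -> legal
(0,1): no bracket -> illegal
(0,2): no bracket -> illegal
(0,3): no bracket -> illegal
(1,0): flips 2 -> legal
(1,4): no bracket -> illegal
(2,0): no bracket -> illegal
(2,1): flips 1 -> legal
(2,4): no bracket -> illegal
(2,5): flips 1 -> legal
(3,0): no bracket -> illegal
(3,1): flips 3 -> legal
(4,0): flips 2 -> legal
(4,4): no bracket -> illegal
(4,5): no bracket -> illegal
(5,0): no bracket -> illegal
(5,1): flips 1 -> legal
(5,2): no bracket -> illegal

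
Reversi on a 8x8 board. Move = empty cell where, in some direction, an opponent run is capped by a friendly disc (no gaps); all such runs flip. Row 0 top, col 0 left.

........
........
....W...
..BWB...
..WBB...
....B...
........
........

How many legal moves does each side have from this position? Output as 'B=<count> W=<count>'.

-- B to move --
(1,3): no bracket -> illegal
(1,4): flips 1 -> legal
(1,5): no bracket -> illegal
(2,2): flips 1 -> legal
(2,3): flips 1 -> legal
(2,5): no bracket -> illegal
(3,1): no bracket -> illegal
(3,5): no bracket -> illegal
(4,1): flips 1 -> legal
(5,1): no bracket -> illegal
(5,2): flips 1 -> legal
(5,3): no bracket -> illegal
B mobility = 5
-- W to move --
(2,1): no bracket -> illegal
(2,2): flips 1 -> legal
(2,3): no bracket -> illegal
(2,5): no bracket -> illegal
(3,1): flips 1 -> legal
(3,5): flips 1 -> legal
(4,1): no bracket -> illegal
(4,5): flips 2 -> legal
(5,2): no bracket -> illegal
(5,3): flips 1 -> legal
(5,5): flips 1 -> legal
(6,3): no bracket -> illegal
(6,4): flips 3 -> legal
(6,5): no bracket -> illegal
W mobility = 7

Answer: B=5 W=7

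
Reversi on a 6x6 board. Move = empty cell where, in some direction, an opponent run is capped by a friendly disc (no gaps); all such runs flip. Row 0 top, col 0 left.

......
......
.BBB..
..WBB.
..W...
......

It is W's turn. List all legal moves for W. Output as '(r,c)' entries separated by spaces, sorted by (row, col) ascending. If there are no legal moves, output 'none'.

Answer: (1,0) (1,2) (1,4) (2,4) (3,5)

Derivation:
(1,0): flips 1 -> legal
(1,1): no bracket -> illegal
(1,2): flips 1 -> legal
(1,3): no bracket -> illegal
(1,4): flips 1 -> legal
(2,0): no bracket -> illegal
(2,4): flips 1 -> legal
(2,5): no bracket -> illegal
(3,0): no bracket -> illegal
(3,1): no bracket -> illegal
(3,5): flips 2 -> legal
(4,3): no bracket -> illegal
(4,4): no bracket -> illegal
(4,5): no bracket -> illegal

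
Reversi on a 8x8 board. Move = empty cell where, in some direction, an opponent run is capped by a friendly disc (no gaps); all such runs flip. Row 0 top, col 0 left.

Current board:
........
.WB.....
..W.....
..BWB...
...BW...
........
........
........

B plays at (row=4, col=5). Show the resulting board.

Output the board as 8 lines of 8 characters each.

Place B at (4,5); scan 8 dirs for brackets.
Dir NW: first cell 'B' (not opp) -> no flip
Dir N: first cell '.' (not opp) -> no flip
Dir NE: first cell '.' (not opp) -> no flip
Dir W: opp run (4,4) capped by B -> flip
Dir E: first cell '.' (not opp) -> no flip
Dir SW: first cell '.' (not opp) -> no flip
Dir S: first cell '.' (not opp) -> no flip
Dir SE: first cell '.' (not opp) -> no flip
All flips: (4,4)

Answer: ........
.WB.....
..W.....
..BWB...
...BBB..
........
........
........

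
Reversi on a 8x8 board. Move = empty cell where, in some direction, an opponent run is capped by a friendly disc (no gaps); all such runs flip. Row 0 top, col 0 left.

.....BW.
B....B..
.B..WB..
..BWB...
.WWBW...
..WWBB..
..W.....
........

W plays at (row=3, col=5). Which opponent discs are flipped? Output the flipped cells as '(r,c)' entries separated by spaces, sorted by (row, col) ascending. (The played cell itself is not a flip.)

Answer: (3,4)

Derivation:
Dir NW: first cell 'W' (not opp) -> no flip
Dir N: opp run (2,5) (1,5) (0,5), next=edge -> no flip
Dir NE: first cell '.' (not opp) -> no flip
Dir W: opp run (3,4) capped by W -> flip
Dir E: first cell '.' (not opp) -> no flip
Dir SW: first cell 'W' (not opp) -> no flip
Dir S: first cell '.' (not opp) -> no flip
Dir SE: first cell '.' (not opp) -> no flip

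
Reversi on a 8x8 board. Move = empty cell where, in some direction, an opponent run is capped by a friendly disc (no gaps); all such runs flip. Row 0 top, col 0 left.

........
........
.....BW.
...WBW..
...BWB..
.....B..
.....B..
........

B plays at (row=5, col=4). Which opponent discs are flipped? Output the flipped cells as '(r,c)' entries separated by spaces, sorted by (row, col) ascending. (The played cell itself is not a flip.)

Answer: (4,4)

Derivation:
Dir NW: first cell 'B' (not opp) -> no flip
Dir N: opp run (4,4) capped by B -> flip
Dir NE: first cell 'B' (not opp) -> no flip
Dir W: first cell '.' (not opp) -> no flip
Dir E: first cell 'B' (not opp) -> no flip
Dir SW: first cell '.' (not opp) -> no flip
Dir S: first cell '.' (not opp) -> no flip
Dir SE: first cell 'B' (not opp) -> no flip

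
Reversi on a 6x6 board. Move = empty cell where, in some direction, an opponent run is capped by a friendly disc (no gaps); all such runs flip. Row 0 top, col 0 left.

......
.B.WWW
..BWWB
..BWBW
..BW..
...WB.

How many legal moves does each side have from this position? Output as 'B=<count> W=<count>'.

-- B to move --
(0,2): no bracket -> illegal
(0,3): flips 1 -> legal
(0,4): flips 3 -> legal
(0,5): flips 3 -> legal
(1,2): flips 1 -> legal
(4,4): flips 2 -> legal
(4,5): flips 1 -> legal
(5,2): flips 2 -> legal
B mobility = 7
-- W to move --
(0,0): flips 2 -> legal
(0,1): no bracket -> illegal
(0,2): no bracket -> illegal
(1,0): no bracket -> illegal
(1,2): no bracket -> illegal
(2,0): no bracket -> illegal
(2,1): flips 2 -> legal
(3,1): flips 3 -> legal
(4,1): flips 2 -> legal
(4,4): flips 1 -> legal
(4,5): flips 1 -> legal
(5,1): flips 1 -> legal
(5,2): no bracket -> illegal
(5,5): flips 1 -> legal
W mobility = 8

Answer: B=7 W=8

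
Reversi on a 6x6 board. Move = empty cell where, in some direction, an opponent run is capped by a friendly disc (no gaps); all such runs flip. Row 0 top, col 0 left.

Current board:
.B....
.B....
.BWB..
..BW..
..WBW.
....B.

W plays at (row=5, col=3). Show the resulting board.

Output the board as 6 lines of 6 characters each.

Answer: .B....
.B....
.BWB..
..BW..
..WWW.
...WB.

Derivation:
Place W at (5,3); scan 8 dirs for brackets.
Dir NW: first cell 'W' (not opp) -> no flip
Dir N: opp run (4,3) capped by W -> flip
Dir NE: first cell 'W' (not opp) -> no flip
Dir W: first cell '.' (not opp) -> no flip
Dir E: opp run (5,4), next='.' -> no flip
Dir SW: edge -> no flip
Dir S: edge -> no flip
Dir SE: edge -> no flip
All flips: (4,3)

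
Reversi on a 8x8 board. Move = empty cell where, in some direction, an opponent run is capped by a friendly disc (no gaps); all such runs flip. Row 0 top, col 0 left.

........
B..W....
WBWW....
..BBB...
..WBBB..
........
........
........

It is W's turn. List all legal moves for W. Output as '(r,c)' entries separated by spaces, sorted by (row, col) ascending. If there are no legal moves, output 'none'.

(0,0): flips 1 -> legal
(0,1): no bracket -> illegal
(1,1): no bracket -> illegal
(1,2): no bracket -> illegal
(2,4): flips 1 -> legal
(2,5): no bracket -> illegal
(3,0): no bracket -> illegal
(3,1): no bracket -> illegal
(3,5): no bracket -> illegal
(3,6): no bracket -> illegal
(4,1): flips 1 -> legal
(4,6): flips 3 -> legal
(5,2): no bracket -> illegal
(5,3): flips 2 -> legal
(5,4): no bracket -> illegal
(5,5): flips 2 -> legal
(5,6): flips 2 -> legal

Answer: (0,0) (2,4) (4,1) (4,6) (5,3) (5,5) (5,6)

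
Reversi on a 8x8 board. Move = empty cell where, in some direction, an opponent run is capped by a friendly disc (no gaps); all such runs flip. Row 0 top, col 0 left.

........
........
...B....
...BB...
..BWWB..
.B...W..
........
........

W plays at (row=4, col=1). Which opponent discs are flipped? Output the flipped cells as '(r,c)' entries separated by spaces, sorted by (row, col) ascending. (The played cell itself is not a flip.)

Answer: (4,2)

Derivation:
Dir NW: first cell '.' (not opp) -> no flip
Dir N: first cell '.' (not opp) -> no flip
Dir NE: first cell '.' (not opp) -> no flip
Dir W: first cell '.' (not opp) -> no flip
Dir E: opp run (4,2) capped by W -> flip
Dir SW: first cell '.' (not opp) -> no flip
Dir S: opp run (5,1), next='.' -> no flip
Dir SE: first cell '.' (not opp) -> no flip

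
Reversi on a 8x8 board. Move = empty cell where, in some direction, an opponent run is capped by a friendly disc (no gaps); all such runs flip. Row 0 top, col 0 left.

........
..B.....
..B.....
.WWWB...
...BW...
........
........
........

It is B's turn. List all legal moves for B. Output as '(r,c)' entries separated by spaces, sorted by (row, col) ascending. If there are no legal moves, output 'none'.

(2,0): no bracket -> illegal
(2,1): flips 1 -> legal
(2,3): flips 1 -> legal
(2,4): no bracket -> illegal
(3,0): flips 3 -> legal
(3,5): no bracket -> illegal
(4,0): flips 1 -> legal
(4,1): no bracket -> illegal
(4,2): flips 1 -> legal
(4,5): flips 1 -> legal
(5,3): no bracket -> illegal
(5,4): flips 1 -> legal
(5,5): flips 2 -> legal

Answer: (2,1) (2,3) (3,0) (4,0) (4,2) (4,5) (5,4) (5,5)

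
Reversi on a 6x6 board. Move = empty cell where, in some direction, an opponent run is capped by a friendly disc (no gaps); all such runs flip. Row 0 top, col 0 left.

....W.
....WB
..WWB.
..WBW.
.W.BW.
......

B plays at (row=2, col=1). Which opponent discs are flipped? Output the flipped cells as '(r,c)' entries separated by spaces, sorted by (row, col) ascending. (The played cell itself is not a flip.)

Dir NW: first cell '.' (not opp) -> no flip
Dir N: first cell '.' (not opp) -> no flip
Dir NE: first cell '.' (not opp) -> no flip
Dir W: first cell '.' (not opp) -> no flip
Dir E: opp run (2,2) (2,3) capped by B -> flip
Dir SW: first cell '.' (not opp) -> no flip
Dir S: first cell '.' (not opp) -> no flip
Dir SE: opp run (3,2) capped by B -> flip

Answer: (2,2) (2,3) (3,2)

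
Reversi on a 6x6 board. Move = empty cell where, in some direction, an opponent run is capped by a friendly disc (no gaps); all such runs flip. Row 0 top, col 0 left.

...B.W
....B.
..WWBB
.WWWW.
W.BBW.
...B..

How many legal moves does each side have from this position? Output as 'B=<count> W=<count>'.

Answer: B=8 W=6

Derivation:
-- B to move --
(0,4): no bracket -> illegal
(1,1): no bracket -> illegal
(1,2): flips 2 -> legal
(1,3): flips 2 -> legal
(1,5): no bracket -> illegal
(2,0): flips 1 -> legal
(2,1): flips 3 -> legal
(3,0): no bracket -> illegal
(3,5): flips 1 -> legal
(4,1): flips 2 -> legal
(4,5): flips 1 -> legal
(5,0): no bracket -> illegal
(5,1): no bracket -> illegal
(5,4): flips 2 -> legal
(5,5): no bracket -> illegal
B mobility = 8
-- W to move --
(0,2): no bracket -> illegal
(0,4): flips 2 -> legal
(1,2): no bracket -> illegal
(1,3): no bracket -> illegal
(1,5): flips 1 -> legal
(3,5): no bracket -> illegal
(4,1): flips 2 -> legal
(5,1): flips 1 -> legal
(5,2): flips 2 -> legal
(5,4): flips 1 -> legal
W mobility = 6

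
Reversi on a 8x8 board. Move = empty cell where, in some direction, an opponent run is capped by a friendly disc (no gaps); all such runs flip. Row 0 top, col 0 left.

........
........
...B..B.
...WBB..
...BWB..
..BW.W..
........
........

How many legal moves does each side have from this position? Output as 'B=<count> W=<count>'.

Answer: B=5 W=8

Derivation:
-- B to move --
(2,2): no bracket -> illegal
(2,4): no bracket -> illegal
(3,2): flips 1 -> legal
(4,2): no bracket -> illegal
(4,6): no bracket -> illegal
(5,4): flips 2 -> legal
(5,6): no bracket -> illegal
(6,2): flips 2 -> legal
(6,3): flips 1 -> legal
(6,4): no bracket -> illegal
(6,5): flips 1 -> legal
(6,6): no bracket -> illegal
B mobility = 5
-- W to move --
(1,2): no bracket -> illegal
(1,3): flips 1 -> legal
(1,4): no bracket -> illegal
(1,5): no bracket -> illegal
(1,6): no bracket -> illegal
(1,7): flips 2 -> legal
(2,2): no bracket -> illegal
(2,4): flips 1 -> legal
(2,5): flips 2 -> legal
(2,7): no bracket -> illegal
(3,2): no bracket -> illegal
(3,6): flips 2 -> legal
(3,7): no bracket -> illegal
(4,1): no bracket -> illegal
(4,2): flips 1 -> legal
(4,6): flips 1 -> legal
(5,1): flips 1 -> legal
(5,4): no bracket -> illegal
(5,6): no bracket -> illegal
(6,1): no bracket -> illegal
(6,2): no bracket -> illegal
(6,3): no bracket -> illegal
W mobility = 8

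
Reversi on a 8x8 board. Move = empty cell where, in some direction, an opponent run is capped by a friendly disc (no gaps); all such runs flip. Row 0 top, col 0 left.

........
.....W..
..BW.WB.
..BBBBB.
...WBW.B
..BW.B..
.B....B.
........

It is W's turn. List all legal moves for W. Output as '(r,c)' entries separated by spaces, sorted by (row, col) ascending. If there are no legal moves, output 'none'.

Answer: (1,7) (2,1) (2,7) (3,7) (4,1) (5,1) (6,5) (7,0)

Derivation:
(1,1): no bracket -> illegal
(1,2): no bracket -> illegal
(1,3): no bracket -> illegal
(1,6): no bracket -> illegal
(1,7): flips 3 -> legal
(2,1): flips 2 -> legal
(2,4): no bracket -> illegal
(2,7): flips 2 -> legal
(3,1): no bracket -> illegal
(3,7): flips 1 -> legal
(4,1): flips 1 -> legal
(4,2): no bracket -> illegal
(4,6): no bracket -> illegal
(5,0): no bracket -> illegal
(5,1): flips 1 -> legal
(5,4): no bracket -> illegal
(5,6): no bracket -> illegal
(5,7): no bracket -> illegal
(6,0): no bracket -> illegal
(6,2): no bracket -> illegal
(6,3): no bracket -> illegal
(6,4): no bracket -> illegal
(6,5): flips 1 -> legal
(6,7): no bracket -> illegal
(7,0): flips 2 -> legal
(7,1): no bracket -> illegal
(7,2): no bracket -> illegal
(7,5): no bracket -> illegal
(7,6): no bracket -> illegal
(7,7): no bracket -> illegal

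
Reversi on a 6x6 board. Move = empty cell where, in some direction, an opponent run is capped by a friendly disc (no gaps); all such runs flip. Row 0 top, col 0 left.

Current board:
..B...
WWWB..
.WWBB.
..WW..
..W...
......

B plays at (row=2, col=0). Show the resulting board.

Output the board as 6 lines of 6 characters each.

Answer: ..B...
WBWB..
BBBBB.
..WW..
..W...
......

Derivation:
Place B at (2,0); scan 8 dirs for brackets.
Dir NW: edge -> no flip
Dir N: opp run (1,0), next='.' -> no flip
Dir NE: opp run (1,1) capped by B -> flip
Dir W: edge -> no flip
Dir E: opp run (2,1) (2,2) capped by B -> flip
Dir SW: edge -> no flip
Dir S: first cell '.' (not opp) -> no flip
Dir SE: first cell '.' (not opp) -> no flip
All flips: (1,1) (2,1) (2,2)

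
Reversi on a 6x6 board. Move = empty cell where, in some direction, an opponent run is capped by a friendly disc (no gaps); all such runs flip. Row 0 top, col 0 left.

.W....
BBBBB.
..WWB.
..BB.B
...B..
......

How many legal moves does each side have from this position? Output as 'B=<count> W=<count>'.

Answer: B=3 W=11

Derivation:
-- B to move --
(0,0): no bracket -> illegal
(0,2): no bracket -> illegal
(2,1): flips 2 -> legal
(3,1): flips 1 -> legal
(3,4): flips 1 -> legal
B mobility = 3
-- W to move --
(0,0): flips 1 -> legal
(0,2): flips 1 -> legal
(0,3): flips 1 -> legal
(0,4): flips 1 -> legal
(0,5): flips 1 -> legal
(1,5): no bracket -> illegal
(2,0): no bracket -> illegal
(2,1): flips 1 -> legal
(2,5): flips 1 -> legal
(3,1): no bracket -> illegal
(3,4): no bracket -> illegal
(4,1): flips 1 -> legal
(4,2): flips 1 -> legal
(4,4): flips 1 -> legal
(4,5): no bracket -> illegal
(5,2): no bracket -> illegal
(5,3): flips 2 -> legal
(5,4): no bracket -> illegal
W mobility = 11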